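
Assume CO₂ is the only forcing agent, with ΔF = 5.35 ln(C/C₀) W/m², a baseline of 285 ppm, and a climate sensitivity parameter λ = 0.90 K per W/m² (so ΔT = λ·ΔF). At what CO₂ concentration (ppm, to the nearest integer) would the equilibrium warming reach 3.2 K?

Required forcing: ΔF = ΔT/λ = 3.2/0.90 = 3.5556 W/m².
Then ln(C/285) = ΔF/5.35 = 3.5556/5.35 = 0.66460.
So C = 285 × e^0.66460 = 285 × 1.94371 = 553.96 ppm.

C ≈ 554 ppm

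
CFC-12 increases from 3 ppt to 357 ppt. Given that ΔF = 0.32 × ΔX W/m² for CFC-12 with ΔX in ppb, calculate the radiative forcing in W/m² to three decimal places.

ΔF = 0.113 W/m²

CFC-12: Δ = 357 − 3 = 354 ppt = 0.354 ppb; ΔF = 0.32 × 0.354 = 0.1133 W/m².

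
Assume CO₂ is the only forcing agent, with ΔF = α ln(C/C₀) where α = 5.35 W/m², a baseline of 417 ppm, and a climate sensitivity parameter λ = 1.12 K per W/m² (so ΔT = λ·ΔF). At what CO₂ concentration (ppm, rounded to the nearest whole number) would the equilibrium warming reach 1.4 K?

C ≈ 527 ppm

Required forcing: ΔF = ΔT/λ = 1.4/1.12 = 1.2500 W/m².
Then ln(C/417) = ΔF/5.35 = 1.2500/5.35 = 0.23364.
So C = 417 × e^0.23364 = 417 × 1.26319 = 526.75 ppm.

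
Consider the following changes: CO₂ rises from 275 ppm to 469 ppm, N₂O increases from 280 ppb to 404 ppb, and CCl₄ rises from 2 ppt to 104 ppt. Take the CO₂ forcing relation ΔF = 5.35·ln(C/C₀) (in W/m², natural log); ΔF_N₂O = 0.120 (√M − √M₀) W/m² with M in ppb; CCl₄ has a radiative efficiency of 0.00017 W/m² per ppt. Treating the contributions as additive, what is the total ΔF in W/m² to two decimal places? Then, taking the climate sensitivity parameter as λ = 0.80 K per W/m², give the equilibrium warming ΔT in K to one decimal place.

ΔF = 3.28 W/m²; ΔT = 2.6 K

CO₂: 5.35 × ln(469/275) = 5.35 × ln(1.70545) = 5.35 × 0.53383 = 2.8560 W/m².
N₂O: 0.120 × (√404 − √280) = 0.120 × (20.0998 − 16.7332) = 0.120 × 3.3666 = 0.4040 W/m².
CCl₄: ΔF = 0.00017 × (104 − 2) = 0.00017 × 102 = 0.0173 W/m².
Total ΔF = 2.8560 + 0.4040 + 0.0173 = 3.2773 W/m².
ΔT = λ ΔF = 0.80 × 3.28 = 2.6240 K.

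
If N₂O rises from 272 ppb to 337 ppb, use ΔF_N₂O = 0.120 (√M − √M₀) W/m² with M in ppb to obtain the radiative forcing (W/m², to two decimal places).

ΔF = 0.22 W/m²

N₂O: 0.120 × (√337 − √272) = 0.120 × (18.3576 − 16.4924) = 0.120 × 1.8652 = 0.2238 W/m².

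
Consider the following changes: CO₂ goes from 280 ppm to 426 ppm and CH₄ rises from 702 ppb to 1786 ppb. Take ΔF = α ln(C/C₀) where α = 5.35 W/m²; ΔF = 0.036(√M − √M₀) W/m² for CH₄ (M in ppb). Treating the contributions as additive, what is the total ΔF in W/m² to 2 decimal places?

ΔF = 2.81 W/m²

CO₂: 5.35 × ln(426/280) = 5.35 × ln(1.52143) = 5.35 × 0.41965 = 2.2451 W/m².
CH₄: 0.036 × (√1786 − √702) = 0.036 × (42.2611 − 26.4953) = 0.036 × 15.7658 = 0.5676 W/m².
Total ΔF = 2.2451 + 0.5676 = 2.8127 W/m².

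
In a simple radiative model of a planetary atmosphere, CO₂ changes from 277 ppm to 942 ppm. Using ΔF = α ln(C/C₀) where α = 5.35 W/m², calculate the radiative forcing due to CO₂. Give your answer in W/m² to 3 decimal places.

CO₂ absorption bands are partially saturated, so forcing scales with the logarithm of the concentration ratio.
CO₂: 5.35 × ln(942/277) = 5.35 × ln(3.40072) = 5.35 × 1.22399 = 6.5483 W/m².

ΔF = 6.548 W/m²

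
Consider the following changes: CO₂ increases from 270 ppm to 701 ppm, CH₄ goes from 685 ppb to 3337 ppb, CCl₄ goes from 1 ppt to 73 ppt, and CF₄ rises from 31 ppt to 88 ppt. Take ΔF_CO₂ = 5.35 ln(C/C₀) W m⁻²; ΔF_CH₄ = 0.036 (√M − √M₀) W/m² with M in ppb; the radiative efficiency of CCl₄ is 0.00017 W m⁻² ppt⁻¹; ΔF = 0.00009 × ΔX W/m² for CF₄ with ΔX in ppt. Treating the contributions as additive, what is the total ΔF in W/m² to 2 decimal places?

ΔF = 6.26 W/m²

CO₂: 5.35 × ln(701/270) = 5.35 × ln(2.59630) = 5.35 × 0.95409 = 5.1044 W/m².
CH₄: 0.036 × (√3337 − √685) = 0.036 × (57.7668 − 26.1725) = 0.036 × 31.5943 = 1.1374 W/m².
CCl₄: ΔF = 0.00017 × (73 − 1) = 0.00017 × 72 = 0.0122 W/m².
CF₄: ΔF = 0.00009 × (88 − 31) = 0.00009 × 57 = 0.0051 W/m².
Total ΔF = 5.1044 + 1.1374 + 0.0122 + 0.0051 = 6.2591 W/m².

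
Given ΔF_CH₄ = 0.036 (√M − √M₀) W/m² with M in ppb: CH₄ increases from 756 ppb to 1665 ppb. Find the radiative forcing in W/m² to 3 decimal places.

ΔF = 0.479 W/m²

CH₄: 0.036 × (√1665 − √756) = 0.036 × (40.8044 − 27.4955) = 0.036 × 13.3089 = 0.4791 W/m².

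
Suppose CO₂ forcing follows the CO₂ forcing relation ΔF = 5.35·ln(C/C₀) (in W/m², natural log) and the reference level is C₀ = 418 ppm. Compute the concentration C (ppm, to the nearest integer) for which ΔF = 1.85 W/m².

C ≈ 591 ppm

Set 5.35 ln(C/418) = 1.85, so ln(C/418) = 1.85/5.35 = 0.34579.
Then C/418 = e^0.34579 = 1.41311, giving C = 418 × 1.41311 = 590.68 ppm.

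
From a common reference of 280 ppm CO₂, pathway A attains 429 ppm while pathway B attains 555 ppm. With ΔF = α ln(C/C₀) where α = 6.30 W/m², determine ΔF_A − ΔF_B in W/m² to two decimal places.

ΔF_A − ΔF_B = -1.62 W/m²

ΔF_A = 6.30 ln(429/280) = 6.30 × 0.42667 = 2.6880 W/m².
ΔF_B = 6.30 ln(555/280) = 6.30 × 0.68418 = 4.3103 W/m².
Difference: 2.6880 − 4.3103 = -1.6223 W/m².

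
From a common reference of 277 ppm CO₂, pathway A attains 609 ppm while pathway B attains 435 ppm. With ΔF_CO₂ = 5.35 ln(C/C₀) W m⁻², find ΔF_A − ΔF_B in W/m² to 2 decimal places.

ΔF_A = 5.35 ln(609/277) = 5.35 × 0.78780 = 4.2147 W/m².
ΔF_B = 5.35 ln(435/277) = 5.35 × 0.45133 = 2.4146 W/m².
Difference: 4.2147 − 2.4146 = 1.8001 W/m².

ΔF_A − ΔF_B = 1.80 W/m²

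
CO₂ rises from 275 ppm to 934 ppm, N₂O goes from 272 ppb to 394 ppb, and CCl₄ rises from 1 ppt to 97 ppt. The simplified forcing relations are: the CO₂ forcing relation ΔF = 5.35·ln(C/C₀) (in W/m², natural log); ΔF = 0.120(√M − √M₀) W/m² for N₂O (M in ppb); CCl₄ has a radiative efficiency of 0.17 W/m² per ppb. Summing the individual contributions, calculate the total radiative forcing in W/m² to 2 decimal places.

CO₂: 5.35 × ln(934/275) = 5.35 × ln(3.39636) = 5.35 × 1.22270 = 6.5414 W/m².
N₂O: 0.120 × (√394 − √272) = 0.120 × (19.8494 − 16.4924) = 0.120 × 3.3570 = 0.4028 W/m².
CCl₄: Δ = 97 − 1 = 96 ppt = 0.096 ppb; ΔF = 0.17 × 0.096 = 0.0163 W/m².
Total ΔF = 6.5414 + 0.4028 + 0.0163 = 6.9605 W/m².

ΔF = 6.96 W/m²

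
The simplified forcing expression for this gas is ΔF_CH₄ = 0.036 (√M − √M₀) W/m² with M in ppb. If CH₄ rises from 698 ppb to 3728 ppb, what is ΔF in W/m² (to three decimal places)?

CH₄: 0.036 × (√3728 − √698) = 0.036 × (61.0574 − 26.4197) = 0.036 × 34.6377 = 1.2470 W/m².

ΔF = 1.247 W/m²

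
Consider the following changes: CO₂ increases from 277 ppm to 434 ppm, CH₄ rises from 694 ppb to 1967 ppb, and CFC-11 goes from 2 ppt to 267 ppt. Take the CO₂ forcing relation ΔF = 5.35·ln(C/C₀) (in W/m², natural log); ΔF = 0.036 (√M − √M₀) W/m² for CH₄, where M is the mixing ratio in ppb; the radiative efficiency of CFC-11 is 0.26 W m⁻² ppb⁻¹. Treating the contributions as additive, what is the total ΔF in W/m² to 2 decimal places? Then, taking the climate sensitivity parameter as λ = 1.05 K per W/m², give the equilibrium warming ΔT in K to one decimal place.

CO₂: 5.35 × ln(434/277) = 5.35 × ln(1.56679) = 5.35 × 0.44903 = 2.4023 W/m².
CH₄: 0.036 × (√1967 − √694) = 0.036 × (44.3509 − 26.3439) = 0.036 × 18.0070 = 0.6483 W/m².
CFC-11: Δ = 267 − 2 = 265 ppt = 0.265 ppb; ΔF = 0.26 × 0.265 = 0.0689 W/m².
Total ΔF = 2.4023 + 0.6483 + 0.0689 = 3.1195 W/m².
ΔT = λ ΔF = 1.05 × 3.12 = 3.2760 K.

ΔF = 3.12 W/m²; ΔT = 3.3 K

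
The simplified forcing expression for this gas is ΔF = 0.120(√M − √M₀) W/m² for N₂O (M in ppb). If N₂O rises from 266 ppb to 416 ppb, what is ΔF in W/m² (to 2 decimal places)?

N₂O: 0.120 × (√416 − √266) = 0.120 × (20.3961 − 16.3095) = 0.120 × 4.0866 = 0.4904 W/m².

ΔF = 0.49 W/m²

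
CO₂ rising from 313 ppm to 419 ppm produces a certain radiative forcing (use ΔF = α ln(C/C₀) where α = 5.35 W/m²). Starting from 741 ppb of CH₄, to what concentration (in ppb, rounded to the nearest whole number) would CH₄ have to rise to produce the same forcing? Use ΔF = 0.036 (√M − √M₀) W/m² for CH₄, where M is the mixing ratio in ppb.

M ≈ 4980 ppb

CO₂ forcing: 5.35 × ln(419/313) = 5.35 × 0.291668 = 1.56042 W/m².
Set 0.036(√M − √741) = 1.56042: √M = 1.56042/0.036 + √741 = 43.3450 + 27.2213 = 70.5663.
M = (70.5663)² = 4979.60 ppb.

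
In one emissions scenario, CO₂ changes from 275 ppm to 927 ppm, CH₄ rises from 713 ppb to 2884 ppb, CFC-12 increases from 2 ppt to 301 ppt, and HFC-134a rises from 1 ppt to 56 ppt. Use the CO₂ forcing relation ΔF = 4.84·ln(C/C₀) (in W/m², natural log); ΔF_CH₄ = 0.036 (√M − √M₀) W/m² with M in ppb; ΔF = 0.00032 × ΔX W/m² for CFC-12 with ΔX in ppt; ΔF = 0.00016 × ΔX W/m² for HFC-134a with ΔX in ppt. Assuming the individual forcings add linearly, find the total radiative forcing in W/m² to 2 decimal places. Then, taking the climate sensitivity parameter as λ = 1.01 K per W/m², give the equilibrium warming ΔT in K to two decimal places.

CO₂: 4.84 × ln(927/275) = 4.84 × ln(3.37091) = 4.84 × 1.21518 = 5.8815 W/m².
CH₄: 0.036 × (√2884 − √713) = 0.036 × (53.7029 − 26.7021) = 0.036 × 27.0008 = 0.9720 W/m².
CFC-12: ΔF = 0.00032 × (301 − 2) = 0.00032 × 299 = 0.0957 W/m².
HFC-134a: ΔF = 0.00016 × (56 − 1) = 0.00016 × 55 = 0.0088 W/m².
Total ΔF = 5.8815 + 0.9720 + 0.0957 + 0.0088 = 6.9580 W/m².
ΔT = λ ΔF = 1.01 × 6.96 = 7.0296 K.

ΔF = 6.96 W/m²; ΔT = 7.03 K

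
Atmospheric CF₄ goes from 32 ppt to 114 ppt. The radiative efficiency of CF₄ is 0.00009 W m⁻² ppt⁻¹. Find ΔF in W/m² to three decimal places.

ΔF = 0.007 W/m²

CF₄: ΔF = 0.00009 × (114 − 32) = 0.00009 × 82 = 0.0074 W/m².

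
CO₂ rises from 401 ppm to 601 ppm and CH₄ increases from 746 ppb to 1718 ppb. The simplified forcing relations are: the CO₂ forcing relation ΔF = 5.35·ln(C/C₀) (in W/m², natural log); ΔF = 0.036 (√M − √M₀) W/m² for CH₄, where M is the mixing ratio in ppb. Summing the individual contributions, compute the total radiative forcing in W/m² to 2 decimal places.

CO₂: 5.35 × ln(601/401) = 5.35 × ln(1.49875) = 5.35 × 0.40463 = 2.1648 W/m².
CH₄: 0.036 × (√1718 − √746) = 0.036 × (41.4488 − 27.3130) = 0.036 × 14.1358 = 0.5089 W/m².
Total ΔF = 2.1648 + 0.5089 = 2.6737 W/m².

ΔF = 2.67 W/m²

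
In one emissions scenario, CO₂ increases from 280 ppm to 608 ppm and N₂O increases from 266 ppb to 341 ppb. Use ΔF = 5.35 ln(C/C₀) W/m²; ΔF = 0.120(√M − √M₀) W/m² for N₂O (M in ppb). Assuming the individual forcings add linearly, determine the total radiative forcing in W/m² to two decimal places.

CO₂: 5.35 × ln(608/280) = 5.35 × ln(2.17143) = 5.35 × 0.77539 = 4.1483 W/m².
N₂O: 0.120 × (√341 − √266) = 0.120 × (18.4662 − 16.3095) = 0.120 × 2.1567 = 0.2588 W/m².
Total ΔF = 4.1483 + 0.2588 = 4.4071 W/m².

ΔF = 4.41 W/m²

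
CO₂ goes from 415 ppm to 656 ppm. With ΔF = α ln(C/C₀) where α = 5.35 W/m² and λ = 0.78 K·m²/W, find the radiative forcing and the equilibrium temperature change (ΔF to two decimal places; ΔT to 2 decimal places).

ΔF = 2.45 W/m²; ΔT = 1.91 K

CO₂: 5.35 × ln(656/415) = 5.35 × ln(1.58072) = 5.35 × 0.45788 = 2.4497 W/m².
ΔT = λ ΔF = 0.78 × 2.45 = 1.9110 K.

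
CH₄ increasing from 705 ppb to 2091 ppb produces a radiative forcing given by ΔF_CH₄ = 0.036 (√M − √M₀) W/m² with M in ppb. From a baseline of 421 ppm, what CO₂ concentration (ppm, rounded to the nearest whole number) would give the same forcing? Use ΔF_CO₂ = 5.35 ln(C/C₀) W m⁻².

CH₄ forcing: 0.036 × (√2091 − √705) = 0.036 × (45.7275 − 26.5518) = 0.036 × 19.1757 = 0.69033 W/m².
Set 5.35 ln(C/421) = 0.69033: ln(C/421) = 0.69033/5.35 = 0.12903, so C = 421 × e^0.12903 = 421 × 1.13772 = 478.98 ppm.

C ≈ 479 ppm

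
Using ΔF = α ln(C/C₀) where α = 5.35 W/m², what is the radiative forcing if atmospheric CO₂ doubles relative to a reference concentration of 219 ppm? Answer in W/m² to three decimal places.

ΔF = 5.35 × ln(2) = 5.35 × 0.69315 = 3.7084 W/m².

ΔF = 3.708 W/m²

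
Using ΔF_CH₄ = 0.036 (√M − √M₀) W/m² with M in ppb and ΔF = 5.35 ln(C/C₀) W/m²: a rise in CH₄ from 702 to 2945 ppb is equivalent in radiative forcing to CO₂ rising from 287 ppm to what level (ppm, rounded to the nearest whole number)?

CH₄ forcing: 0.036 × (√2945 − √702) = 0.036 × (54.2679 − 26.4953) = 0.036 × 27.7726 = 0.99981 W/m².
Set 5.35 ln(C/287) = 0.99981: ln(C/287) = 0.99981/5.35 = 0.18688, so C = 287 × e^0.18688 = 287 × 1.20548 = 345.97 ppm.

C ≈ 346 ppm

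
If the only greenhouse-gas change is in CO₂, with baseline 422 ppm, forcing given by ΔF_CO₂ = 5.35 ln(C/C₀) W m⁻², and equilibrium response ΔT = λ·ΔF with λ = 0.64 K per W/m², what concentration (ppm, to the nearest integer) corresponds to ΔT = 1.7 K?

C ≈ 693 ppm

Required forcing: ΔF = ΔT/λ = 1.7/0.64 = 2.6563 W/m².
Then ln(C/422) = ΔF/5.35 = 2.6563/5.35 = 0.49650.
So C = 422 × e^0.49650 = 422 × 1.64296 = 693.33 ppm.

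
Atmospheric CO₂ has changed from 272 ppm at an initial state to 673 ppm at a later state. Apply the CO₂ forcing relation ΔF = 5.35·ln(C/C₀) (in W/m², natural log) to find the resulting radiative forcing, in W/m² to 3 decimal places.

ΔF = 4.847 W/m²

CO₂: 5.35 × ln(673/272) = 5.35 × ln(2.47426) = 5.35 × 0.90594 = 4.8468 W/m².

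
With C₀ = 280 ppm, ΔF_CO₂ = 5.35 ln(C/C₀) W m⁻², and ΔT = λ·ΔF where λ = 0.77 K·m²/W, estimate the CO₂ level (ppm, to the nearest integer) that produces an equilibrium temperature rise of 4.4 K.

C ≈ 815 ppm

Required forcing: ΔF = ΔT/λ = 4.4/0.77 = 5.7143 W/m².
Then ln(C/280) = ΔF/5.35 = 5.7143/5.35 = 1.06809.
So C = 280 × e^1.06809 = 280 × 2.90982 = 814.75 ppm.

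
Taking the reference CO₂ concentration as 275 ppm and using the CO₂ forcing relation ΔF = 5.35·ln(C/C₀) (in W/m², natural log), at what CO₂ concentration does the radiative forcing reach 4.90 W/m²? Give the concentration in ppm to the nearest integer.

C ≈ 687 ppm

Set 5.35 ln(C/275) = 4.90, so ln(C/275) = 4.90/5.35 = 0.91589.
Then C/275 = e^0.91589 = 2.49900, giving C = 275 × 2.49900 = 687.23 ppm.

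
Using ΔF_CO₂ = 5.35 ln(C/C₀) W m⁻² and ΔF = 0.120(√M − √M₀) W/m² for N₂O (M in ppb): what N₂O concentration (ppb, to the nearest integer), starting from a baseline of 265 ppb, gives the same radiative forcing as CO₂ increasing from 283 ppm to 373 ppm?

CO₂ forcing: 5.35 × ln(373/283) = 5.35 × 0.276132 = 1.47731 W/m².
Set 0.120(√M − √265) = 1.47731: √M = 1.47731/0.120 + √265 = 12.3109 + 16.2788 = 28.5897.
M = (28.5897)² = 817.37 ppb.

M ≈ 817 ppb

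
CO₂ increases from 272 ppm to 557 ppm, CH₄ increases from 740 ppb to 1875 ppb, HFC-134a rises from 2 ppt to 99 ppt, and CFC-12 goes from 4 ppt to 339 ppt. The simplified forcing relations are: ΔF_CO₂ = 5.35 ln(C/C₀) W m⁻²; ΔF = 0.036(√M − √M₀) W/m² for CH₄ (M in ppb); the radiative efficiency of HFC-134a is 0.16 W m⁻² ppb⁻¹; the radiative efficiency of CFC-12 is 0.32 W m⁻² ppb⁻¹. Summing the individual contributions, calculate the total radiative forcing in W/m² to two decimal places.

CO₂: 5.35 × ln(557/272) = 5.35 × ln(2.04779) = 5.35 × 0.71676 = 3.8347 W/m².
CH₄: 0.036 × (√1875 − √740) = 0.036 × (43.3013 − 27.2029) = 0.036 × 16.0984 = 0.5795 W/m².
HFC-134a: Δ = 99 − 2 = 97 ppt = 0.097 ppb; ΔF = 0.16 × 0.097 = 0.0155 W/m².
CFC-12: Δ = 339 − 4 = 335 ppt = 0.335 ppb; ΔF = 0.32 × 0.335 = 0.1072 W/m².
Total ΔF = 3.8347 + 0.5795 + 0.0155 + 0.1072 = 4.5369 W/m².

ΔF = 4.54 W/m²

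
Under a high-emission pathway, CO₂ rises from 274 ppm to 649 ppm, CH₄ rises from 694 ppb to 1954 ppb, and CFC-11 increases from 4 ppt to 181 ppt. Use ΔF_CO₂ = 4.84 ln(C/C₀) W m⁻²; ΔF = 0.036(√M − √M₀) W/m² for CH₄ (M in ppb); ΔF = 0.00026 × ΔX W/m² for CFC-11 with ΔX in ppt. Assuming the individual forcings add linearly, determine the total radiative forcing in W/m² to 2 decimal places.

ΔF = 4.86 W/m²

CO₂: 4.84 × ln(649/274) = 4.84 × ln(2.36861) = 4.84 × 0.86230 = 4.1735 W/m².
CH₄: 0.036 × (√1954 − √694) = 0.036 × (44.2041 − 26.3439) = 0.036 × 17.8602 = 0.6430 W/m².
CFC-11: ΔF = 0.00026 × (181 − 4) = 0.00026 × 177 = 0.0460 W/m².
Total ΔF = 4.1735 + 0.6430 + 0.0460 = 4.8625 W/m².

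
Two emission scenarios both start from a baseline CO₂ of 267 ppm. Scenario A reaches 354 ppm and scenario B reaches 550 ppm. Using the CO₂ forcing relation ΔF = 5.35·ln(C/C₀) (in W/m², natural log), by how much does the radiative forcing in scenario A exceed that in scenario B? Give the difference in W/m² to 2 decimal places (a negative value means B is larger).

ΔF_A = 5.35 ln(354/267) = 5.35 × 0.28205 = 1.5090 W/m².
ΔF_B = 5.35 ln(550/267) = 5.35 × 0.72267 = 3.8663 W/m².
Difference: 1.5090 − 3.8663 = -2.3573 W/m².
(Equivalently, ΔF_A − ΔF_B = 5.35 ln(354/550) = 5.35 × -0.44062 = -2.3573 W/m².)

ΔF_A − ΔF_B = -2.36 W/m²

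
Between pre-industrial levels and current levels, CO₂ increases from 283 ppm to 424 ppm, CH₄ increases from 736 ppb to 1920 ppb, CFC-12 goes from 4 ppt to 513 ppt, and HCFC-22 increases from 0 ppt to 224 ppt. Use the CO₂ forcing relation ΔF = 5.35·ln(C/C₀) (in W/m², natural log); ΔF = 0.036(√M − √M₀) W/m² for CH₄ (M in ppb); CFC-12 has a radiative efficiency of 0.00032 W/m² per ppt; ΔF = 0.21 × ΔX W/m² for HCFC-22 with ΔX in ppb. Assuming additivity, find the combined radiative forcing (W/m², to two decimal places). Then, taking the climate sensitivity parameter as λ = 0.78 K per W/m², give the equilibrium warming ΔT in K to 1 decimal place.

ΔF = 2.97 W/m²; ΔT = 2.3 K

CO₂: 5.35 × ln(424/283) = 5.35 × ln(1.49823) = 5.35 × 0.40428 = 2.1629 W/m².
CH₄: 0.036 × (√1920 − √736) = 0.036 × (43.8178 − 27.1293) = 0.036 × 16.6885 = 0.6008 W/m².
CFC-12: ΔF = 0.00032 × (513 − 4) = 0.00032 × 509 = 0.1629 W/m².
HCFC-22: Δ = 224 − 0 = 224 ppt = 0.224 ppb; ΔF = 0.21 × 0.224 = 0.0470 W/m².
Total ΔF = 2.1629 + 0.6008 + 0.1629 + 0.0470 = 2.9736 W/m².
ΔT = λ ΔF = 0.78 × 2.97 = 2.3166 K.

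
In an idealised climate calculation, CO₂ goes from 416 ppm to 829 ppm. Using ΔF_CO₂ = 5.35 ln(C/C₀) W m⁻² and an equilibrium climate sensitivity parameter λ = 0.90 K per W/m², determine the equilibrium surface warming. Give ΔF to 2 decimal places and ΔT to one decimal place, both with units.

ΔF = 3.69 W/m²; ΔT = 3.3 K

CO₂: 5.35 × ln(829/416) = 5.35 × ln(1.99279) = 5.35 × 0.68954 = 3.6890 W/m².
ΔT = λ ΔF = 0.90 × 3.69 = 3.3210 K.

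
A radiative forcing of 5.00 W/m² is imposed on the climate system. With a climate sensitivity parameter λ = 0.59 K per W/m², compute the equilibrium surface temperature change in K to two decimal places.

ΔT = λ ΔF = 0.59 × 5.00 = 2.9500 K.

ΔT = 2.95 K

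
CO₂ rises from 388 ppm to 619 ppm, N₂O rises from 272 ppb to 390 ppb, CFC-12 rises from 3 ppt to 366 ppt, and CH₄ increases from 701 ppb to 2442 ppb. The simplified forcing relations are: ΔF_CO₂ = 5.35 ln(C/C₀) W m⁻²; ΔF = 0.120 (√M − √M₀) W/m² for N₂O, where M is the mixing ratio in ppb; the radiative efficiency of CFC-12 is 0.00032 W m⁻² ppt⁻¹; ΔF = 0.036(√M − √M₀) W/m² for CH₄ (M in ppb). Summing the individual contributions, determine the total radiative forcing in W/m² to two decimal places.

ΔF = 3.83 W/m²

CO₂: 5.35 × ln(619/388) = 5.35 × ln(1.59536) = 5.35 × 0.46710 = 2.4990 W/m².
N₂O: 0.120 × (√390 − √272) = 0.120 × (19.7484 − 16.4924) = 0.120 × 3.2560 = 0.3907 W/m².
CFC-12: ΔF = 0.00032 × (366 − 3) = 0.00032 × 363 = 0.1162 W/m².
CH₄: 0.036 × (√2442 − √701) = 0.036 × (49.4166 − 26.4764) = 0.036 × 22.9402 = 0.8258 W/m².
Total ΔF = 2.4990 + 0.3907 + 0.1162 + 0.8258 = 3.8317 W/m².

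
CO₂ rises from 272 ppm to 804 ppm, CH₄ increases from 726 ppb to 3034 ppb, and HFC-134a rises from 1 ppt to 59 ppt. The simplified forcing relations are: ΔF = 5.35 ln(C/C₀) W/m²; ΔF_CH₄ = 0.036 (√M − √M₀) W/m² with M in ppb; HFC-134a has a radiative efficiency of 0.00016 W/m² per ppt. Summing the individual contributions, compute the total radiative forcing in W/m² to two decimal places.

CO₂: 5.35 × ln(804/272) = 5.35 × ln(2.95588) = 5.35 × 1.08380 = 5.7983 W/m².
CH₄: 0.036 × (√3034 − √726) = 0.036 × (55.0818 − 26.9444) = 0.036 × 28.1374 = 1.0129 W/m².
HFC-134a: ΔF = 0.00016 × (59 − 1) = 0.00016 × 58 = 0.0093 W/m².
Total ΔF = 5.7983 + 1.0129 + 0.0093 = 6.8205 W/m².

ΔF = 6.82 W/m²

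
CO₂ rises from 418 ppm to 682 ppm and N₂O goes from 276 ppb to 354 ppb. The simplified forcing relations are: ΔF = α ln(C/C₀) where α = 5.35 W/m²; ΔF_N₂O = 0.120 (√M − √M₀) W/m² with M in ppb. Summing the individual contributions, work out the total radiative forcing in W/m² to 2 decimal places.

CO₂: 5.35 × ln(682/418) = 5.35 × ln(1.63158) = 5.35 × 0.48955 = 2.6191 W/m².
N₂O: 0.120 × (√354 − √276) = 0.120 × (18.8149 − 16.6132) = 0.120 × 2.2017 = 0.2642 W/m².
Total ΔF = 2.6191 + 0.2642 = 2.8833 W/m².

ΔF = 2.88 W/m²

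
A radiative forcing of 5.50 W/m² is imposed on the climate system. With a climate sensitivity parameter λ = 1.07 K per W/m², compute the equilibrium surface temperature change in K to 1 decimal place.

ΔT = 5.9 K

ΔT = λ ΔF = 1.07 × 5.50 = 5.8850 K.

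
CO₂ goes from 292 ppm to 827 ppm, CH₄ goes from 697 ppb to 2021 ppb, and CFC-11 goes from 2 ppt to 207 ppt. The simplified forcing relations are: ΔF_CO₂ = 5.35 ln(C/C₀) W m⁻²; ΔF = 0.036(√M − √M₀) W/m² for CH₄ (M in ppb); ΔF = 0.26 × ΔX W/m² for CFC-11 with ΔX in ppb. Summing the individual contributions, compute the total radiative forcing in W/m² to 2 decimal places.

ΔF = 6.29 W/m²

CO₂: 5.35 × ln(827/292) = 5.35 × ln(2.83219) = 5.35 × 1.04105 = 5.5696 W/m².
CH₄: 0.036 × (√2021 − √697) = 0.036 × (44.9555 − 26.4008) = 0.036 × 18.5547 = 0.6680 W/m².
CFC-11: Δ = 207 − 2 = 205 ppt = 0.205 ppb; ΔF = 0.26 × 0.205 = 0.0533 W/m².
Total ΔF = 5.5696 + 0.6680 + 0.0533 = 6.2909 W/m².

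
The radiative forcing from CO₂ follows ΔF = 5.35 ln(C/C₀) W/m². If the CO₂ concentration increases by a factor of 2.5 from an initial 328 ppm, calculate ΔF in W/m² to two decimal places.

Because the forcing depends only on the ratio C/C₀, the initial concentration does not enter.
ΔF = 5.35 × ln(2.5) = 5.35 × 0.91629 = 4.9022 W/m².

ΔF = 4.90 W/m²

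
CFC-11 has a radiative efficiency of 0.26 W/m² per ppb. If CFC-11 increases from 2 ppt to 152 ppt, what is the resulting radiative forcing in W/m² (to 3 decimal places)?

ΔF = 0.039 W/m²

CFC-11: Δ = 152 − 2 = 150 ppt = 0.150 ppb; ΔF = 0.26 × 0.150 = 0.0390 W/m².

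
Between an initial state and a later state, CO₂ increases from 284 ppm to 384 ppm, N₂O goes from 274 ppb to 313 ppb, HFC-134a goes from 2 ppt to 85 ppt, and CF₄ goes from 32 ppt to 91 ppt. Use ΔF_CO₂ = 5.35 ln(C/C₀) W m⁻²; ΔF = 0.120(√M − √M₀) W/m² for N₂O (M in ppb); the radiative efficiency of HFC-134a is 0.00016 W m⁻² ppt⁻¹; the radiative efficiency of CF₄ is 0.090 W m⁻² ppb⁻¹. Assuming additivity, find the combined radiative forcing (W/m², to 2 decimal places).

ΔF = 1.77 W/m²

CO₂: 5.35 × ln(384/284) = 5.35 × ln(1.35211) = 5.35 × 0.30167 = 1.6139 W/m².
N₂O: 0.120 × (√313 − √274) = 0.120 × (17.6918 − 16.5529) = 0.120 × 1.1389 = 0.1367 W/m².
HFC-134a: ΔF = 0.00016 × (85 − 2) = 0.00016 × 83 = 0.0133 W/m².
CF₄: Δ = 91 − 32 = 59 ppt = 0.059 ppb; ΔF = 0.090 × 0.059 = 0.0053 W/m².
Total ΔF = 1.6139 + 0.1367 + 0.0133 + 0.0053 = 1.7692 W/m².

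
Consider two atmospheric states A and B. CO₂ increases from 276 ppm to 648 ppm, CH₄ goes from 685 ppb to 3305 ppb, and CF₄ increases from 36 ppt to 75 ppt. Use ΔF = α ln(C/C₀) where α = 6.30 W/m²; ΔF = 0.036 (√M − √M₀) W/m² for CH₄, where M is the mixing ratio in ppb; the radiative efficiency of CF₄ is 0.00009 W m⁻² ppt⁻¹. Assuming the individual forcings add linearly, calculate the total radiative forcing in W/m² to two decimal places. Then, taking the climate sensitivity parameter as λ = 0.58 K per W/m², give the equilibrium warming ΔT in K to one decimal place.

ΔF = 6.51 W/m²; ΔT = 3.8 K

CO₂: 6.30 × ln(648/276) = 6.30 × ln(2.34783) = 6.30 × 0.85349 = 5.3770 W/m².
CH₄: 0.036 × (√3305 − √685) = 0.036 × (57.4891 − 26.1725) = 0.036 × 31.3166 = 1.1274 W/m².
CF₄: ΔF = 0.00009 × (75 − 36) = 0.00009 × 39 = 0.0035 W/m².
Total ΔF = 5.3770 + 1.1274 + 0.0035 = 6.5079 W/m².
ΔT = λ ΔF = 0.58 × 6.51 = 3.7758 K.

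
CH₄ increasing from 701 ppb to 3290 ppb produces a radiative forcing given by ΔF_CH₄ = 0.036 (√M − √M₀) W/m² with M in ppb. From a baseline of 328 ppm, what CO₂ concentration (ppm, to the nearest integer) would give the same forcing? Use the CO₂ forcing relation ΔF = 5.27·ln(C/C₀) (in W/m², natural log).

C ≈ 405 ppm

CH₄ forcing: 0.036 × (√3290 − √701) = 0.036 × (57.3585 − 26.4764) = 0.036 × 30.8821 = 1.11176 W/m².
Set 5.27 ln(C/328) = 1.11176: ln(C/328) = 1.11176/5.27 = 0.21096, so C = 328 × e^0.21096 = 328 × 1.23486 = 405.03 ppm.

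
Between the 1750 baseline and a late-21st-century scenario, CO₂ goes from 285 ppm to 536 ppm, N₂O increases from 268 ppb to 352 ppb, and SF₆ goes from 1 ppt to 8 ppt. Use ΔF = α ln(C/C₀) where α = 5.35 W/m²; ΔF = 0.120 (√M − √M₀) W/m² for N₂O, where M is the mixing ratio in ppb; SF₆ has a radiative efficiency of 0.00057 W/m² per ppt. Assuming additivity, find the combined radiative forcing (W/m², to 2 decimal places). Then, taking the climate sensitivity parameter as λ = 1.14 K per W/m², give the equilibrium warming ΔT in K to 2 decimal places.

ΔF = 3.67 W/m²; ΔT = 4.18 K

CO₂: 5.35 × ln(536/285) = 5.35 × ln(1.88070) = 5.35 × 0.63164 = 3.3793 W/m².
N₂O: 0.120 × (√352 − √268) = 0.120 × (18.7617 − 16.3707) = 0.120 × 2.3910 = 0.2869 W/m².
SF₆: ΔF = 0.00057 × (8 − 1) = 0.00057 × 7 = 0.0040 W/m².
Total ΔF = 3.3793 + 0.2869 + 0.0040 = 3.6702 W/m².
ΔT = λ ΔF = 1.14 × 3.67 = 4.1838 K.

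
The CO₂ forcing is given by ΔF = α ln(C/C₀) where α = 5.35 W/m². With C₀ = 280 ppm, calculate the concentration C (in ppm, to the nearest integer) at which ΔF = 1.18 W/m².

C ≈ 349 ppm

Set 5.35 ln(C/280) = 1.18, so ln(C/280) = 1.18/5.35 = 0.22056.
Then C/280 = e^0.22056 = 1.24677, giving C = 280 × 1.24677 = 349.10 ppm.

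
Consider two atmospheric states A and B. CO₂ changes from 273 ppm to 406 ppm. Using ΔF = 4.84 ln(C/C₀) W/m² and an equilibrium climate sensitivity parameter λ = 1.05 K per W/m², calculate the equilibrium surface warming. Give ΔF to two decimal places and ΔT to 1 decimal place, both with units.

CO₂: 4.84 × ln(406/273) = 4.84 × ln(1.48718) = 4.84 × 0.39688 = 1.9209 W/m².
ΔT = λ ΔF = 1.05 × 1.92 = 2.0160 K.

ΔF = 1.92 W/m²; ΔT = 2.0 K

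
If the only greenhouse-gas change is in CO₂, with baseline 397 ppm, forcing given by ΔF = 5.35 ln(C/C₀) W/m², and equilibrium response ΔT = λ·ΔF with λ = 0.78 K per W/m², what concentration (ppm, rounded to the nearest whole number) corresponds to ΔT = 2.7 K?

Required forcing: ΔF = ΔT/λ = 2.7/0.78 = 3.4615 W/m².
Then ln(C/397) = ΔF/5.35 = 3.4615/5.35 = 0.64701.
So C = 397 × e^0.64701 = 397 × 1.90982 = 758.20 ppm.

C ≈ 758 ppm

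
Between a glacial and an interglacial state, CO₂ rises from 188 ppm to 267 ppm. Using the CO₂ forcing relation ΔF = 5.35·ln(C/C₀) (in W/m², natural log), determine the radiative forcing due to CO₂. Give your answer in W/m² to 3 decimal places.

ΔF = 1.877 W/m²

CO₂ absorption bands are partially saturated, so forcing scales with the logarithm of the concentration ratio.
CO₂: 5.35 × ln(267/188) = 5.35 × ln(1.42021) = 5.35 × 0.35080 = 1.8768 W/m².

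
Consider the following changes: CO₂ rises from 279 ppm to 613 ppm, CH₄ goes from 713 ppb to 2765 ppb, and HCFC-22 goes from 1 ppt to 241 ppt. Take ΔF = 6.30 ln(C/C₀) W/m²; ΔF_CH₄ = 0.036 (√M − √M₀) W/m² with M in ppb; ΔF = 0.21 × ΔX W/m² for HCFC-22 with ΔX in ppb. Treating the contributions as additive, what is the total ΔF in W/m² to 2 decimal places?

ΔF = 5.94 W/m²

CO₂: 6.30 × ln(613/279) = 6.30 × ln(2.19713) = 6.30 × 0.78715 = 4.9590 W/m².
CH₄: 0.036 × (√2765 − √713) = 0.036 × (52.5833 − 26.7021) = 0.036 × 25.8812 = 0.9317 W/m².
HCFC-22: Δ = 241 − 1 = 240 ppt = 0.240 ppb; ΔF = 0.21 × 0.240 = 0.0504 W/m².
Total ΔF = 4.9590 + 0.9317 + 0.0504 = 5.9411 W/m².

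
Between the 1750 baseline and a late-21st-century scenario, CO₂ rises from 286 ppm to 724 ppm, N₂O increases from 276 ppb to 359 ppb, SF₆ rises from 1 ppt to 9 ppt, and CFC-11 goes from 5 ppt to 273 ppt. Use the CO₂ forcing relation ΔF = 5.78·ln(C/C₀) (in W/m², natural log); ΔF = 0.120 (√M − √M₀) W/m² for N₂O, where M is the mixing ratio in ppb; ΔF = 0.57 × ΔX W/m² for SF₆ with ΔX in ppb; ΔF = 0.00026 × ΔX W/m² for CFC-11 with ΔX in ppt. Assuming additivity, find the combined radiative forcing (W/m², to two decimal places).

ΔF = 5.72 W/m²

CO₂: 5.78 × ln(724/286) = 5.78 × ln(2.53147) = 5.78 × 0.92880 = 5.3685 W/m².
N₂O: 0.120 × (√359 − √276) = 0.120 × (18.9473 − 16.6132) = 0.120 × 2.3341 = 0.2801 W/m².
SF₆: Δ = 9 − 1 = 8 ppt = 0.008 ppb; ΔF = 0.57 × 0.008 = 0.0046 W/m².
CFC-11: ΔF = 0.00026 × (273 − 5) = 0.00026 × 268 = 0.0697 W/m².
Total ΔF = 5.3685 + 0.2801 + 0.0046 + 0.0697 = 5.7229 W/m².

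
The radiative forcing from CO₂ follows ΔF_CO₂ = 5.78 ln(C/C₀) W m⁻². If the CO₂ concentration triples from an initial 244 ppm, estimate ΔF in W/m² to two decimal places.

ΔF = 6.35 W/m²

ΔF = 5.78 × ln(3) = 5.78 × 1.09861 = 6.3500 W/m².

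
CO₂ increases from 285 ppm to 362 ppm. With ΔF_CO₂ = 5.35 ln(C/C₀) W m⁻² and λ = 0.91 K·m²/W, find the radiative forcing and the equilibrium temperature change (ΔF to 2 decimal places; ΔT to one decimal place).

ΔF = 1.28 W/m²; ΔT = 1.2 K

CO₂: 5.35 × ln(362/285) = 5.35 × ln(1.27018) = 5.35 × 0.23916 = 1.2795 W/m².
ΔT = λ ΔF = 0.91 × 1.28 = 1.1648 K.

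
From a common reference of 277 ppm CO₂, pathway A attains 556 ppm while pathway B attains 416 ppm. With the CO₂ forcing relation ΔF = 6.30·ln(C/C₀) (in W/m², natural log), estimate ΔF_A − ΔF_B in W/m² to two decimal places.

ΔF_A = 6.30 ln(556/277) = 6.30 × 0.69675 = 4.3895 W/m².
ΔF_B = 6.30 ln(416/277) = 6.30 × 0.40667 = 2.5620 W/m².
Difference: 4.3895 − 2.5620 = 1.8275 W/m².
(Equivalently, ΔF_A − ΔF_B = 6.30 ln(556/416) = 6.30 × 0.29008 = 1.8275 W/m².)

ΔF_A − ΔF_B = 1.83 W/m²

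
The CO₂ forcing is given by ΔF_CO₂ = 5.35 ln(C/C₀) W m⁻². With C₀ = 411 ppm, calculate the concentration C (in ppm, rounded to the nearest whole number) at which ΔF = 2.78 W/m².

C ≈ 691 ppm

Set 5.35 ln(C/411) = 2.78, so ln(C/411) = 2.78/5.35 = 0.51963.
Then C/411 = e^0.51963 = 1.68141, giving C = 411 × 1.68141 = 691.06 ppm.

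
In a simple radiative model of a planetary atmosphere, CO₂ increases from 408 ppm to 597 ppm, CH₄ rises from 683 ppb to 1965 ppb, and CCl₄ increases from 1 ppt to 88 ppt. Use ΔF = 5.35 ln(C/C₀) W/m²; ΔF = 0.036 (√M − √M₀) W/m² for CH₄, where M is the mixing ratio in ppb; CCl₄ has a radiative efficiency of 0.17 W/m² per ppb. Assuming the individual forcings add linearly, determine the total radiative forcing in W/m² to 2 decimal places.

ΔF = 2.71 W/m²

CO₂: 5.35 × ln(597/408) = 5.35 × ln(1.46324) = 5.35 × 0.38065 = 2.0365 W/m².
CH₄: 0.036 × (√1965 − √683) = 0.036 × (44.3283 − 26.1343) = 0.036 × 18.1940 = 0.6550 W/m².
CCl₄: Δ = 88 − 1 = 87 ppt = 0.087 ppb; ΔF = 0.17 × 0.087 = 0.0148 W/m².
Total ΔF = 2.0365 + 0.6550 + 0.0148 = 2.7063 W/m².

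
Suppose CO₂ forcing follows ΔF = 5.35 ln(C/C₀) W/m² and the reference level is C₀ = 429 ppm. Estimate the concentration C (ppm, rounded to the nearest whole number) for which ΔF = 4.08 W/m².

C ≈ 920 ppm

Set 5.35 ln(C/429) = 4.08, so ln(C/429) = 4.08/5.35 = 0.76262.
Then C/429 = e^0.76262 = 2.14389, giving C = 429 × 2.14389 = 919.73 ppm.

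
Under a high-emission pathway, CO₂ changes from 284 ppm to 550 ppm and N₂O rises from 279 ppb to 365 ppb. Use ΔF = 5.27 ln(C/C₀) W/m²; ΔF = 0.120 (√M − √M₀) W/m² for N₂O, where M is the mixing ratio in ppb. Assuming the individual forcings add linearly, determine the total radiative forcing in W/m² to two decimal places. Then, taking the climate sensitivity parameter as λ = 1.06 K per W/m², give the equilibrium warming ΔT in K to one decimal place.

CO₂: 5.27 × ln(550/284) = 5.27 × ln(1.93662) = 5.27 × 0.66094 = 3.4832 W/m².
N₂O: 0.120 × (√365 − √279) = 0.120 × (19.1050 − 16.7033) = 0.120 × 2.4017 = 0.2882 W/m².
Total ΔF = 3.4832 + 0.2882 = 3.7714 W/m².
ΔT = λ ΔF = 1.06 × 3.77 = 3.9962 K.

ΔF = 3.77 W/m²; ΔT = 4.0 K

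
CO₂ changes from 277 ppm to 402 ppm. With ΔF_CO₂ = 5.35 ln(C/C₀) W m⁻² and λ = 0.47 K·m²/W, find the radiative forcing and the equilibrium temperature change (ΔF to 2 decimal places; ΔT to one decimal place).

CO₂: 5.35 × ln(402/277) = 5.35 × ln(1.45126) = 5.35 × 0.37243 = 1.9925 W/m².
ΔT = λ ΔF = 0.47 × 1.99 = 0.9353 K.

ΔF = 1.99 W/m²; ΔT = 0.9 K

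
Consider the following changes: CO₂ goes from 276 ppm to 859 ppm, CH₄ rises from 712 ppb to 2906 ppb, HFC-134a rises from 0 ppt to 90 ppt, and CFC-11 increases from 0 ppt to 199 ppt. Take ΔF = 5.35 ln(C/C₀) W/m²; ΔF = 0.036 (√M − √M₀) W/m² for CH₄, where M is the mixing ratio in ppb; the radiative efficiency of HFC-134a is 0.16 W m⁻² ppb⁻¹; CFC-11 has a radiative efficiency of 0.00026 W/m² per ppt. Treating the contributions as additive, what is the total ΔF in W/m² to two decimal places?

CO₂: 5.35 × ln(859/276) = 5.35 × ln(3.11232) = 5.35 × 1.13537 = 6.0742 W/m².
CH₄: 0.036 × (√2906 − √712) = 0.036 × (53.9073 − 26.6833) = 0.036 × 27.2240 = 0.9801 W/m².
HFC-134a: Δ = 90 − 0 = 90 ppt = 0.090 ppb; ΔF = 0.16 × 0.090 = 0.0144 W/m².
CFC-11: ΔF = 0.00026 × (199 − 0) = 0.00026 × 199 = 0.0517 W/m².
Total ΔF = 6.0742 + 0.9801 + 0.0144 + 0.0517 = 7.1204 W/m².

ΔF = 7.12 W/m²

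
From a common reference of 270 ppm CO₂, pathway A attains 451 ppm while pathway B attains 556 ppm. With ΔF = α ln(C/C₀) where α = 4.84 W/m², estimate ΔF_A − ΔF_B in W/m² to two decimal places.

ΔF_A − ΔF_B = -1.01 W/m²

ΔF_A = 4.84 ln(451/270) = 4.84 × 0.51305 = 2.4832 W/m².
ΔF_B = 4.84 ln(556/270) = 4.84 × 0.72235 = 3.4962 W/m².
Difference: 2.4832 − 3.4962 = -1.0130 W/m².
(Equivalently, ΔF_A − ΔF_B = 4.84 ln(451/556) = 4.84 × -0.20930 = -1.0130 W/m².)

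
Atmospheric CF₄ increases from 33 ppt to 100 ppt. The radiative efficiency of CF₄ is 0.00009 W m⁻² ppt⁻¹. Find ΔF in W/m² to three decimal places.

CF₄: ΔF = 0.00009 × (100 − 33) = 0.00009 × 67 = 0.0060 W/m².

ΔF = 0.006 W/m²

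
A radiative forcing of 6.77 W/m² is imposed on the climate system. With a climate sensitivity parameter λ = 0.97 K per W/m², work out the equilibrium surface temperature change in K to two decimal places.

ΔT = λ ΔF = 0.97 × 6.77 = 6.5669 K.

ΔT = 6.57 K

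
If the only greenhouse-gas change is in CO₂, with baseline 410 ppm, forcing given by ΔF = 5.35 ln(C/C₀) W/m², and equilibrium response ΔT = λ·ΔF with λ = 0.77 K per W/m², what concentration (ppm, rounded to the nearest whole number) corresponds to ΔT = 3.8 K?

C ≈ 1031 ppm

Required forcing: ΔF = ΔT/λ = 3.8/0.77 = 4.9351 W/m².
Then ln(C/410) = ΔF/5.35 = 4.9351/5.35 = 0.92245.
So C = 410 × e^0.92245 = 410 × 2.51545 = 1031.33 ppm.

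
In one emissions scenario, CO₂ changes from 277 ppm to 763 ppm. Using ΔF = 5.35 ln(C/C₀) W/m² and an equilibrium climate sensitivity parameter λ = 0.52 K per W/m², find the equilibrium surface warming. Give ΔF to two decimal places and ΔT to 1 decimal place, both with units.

ΔF = 5.42 W/m²; ΔT = 2.8 K

CO₂: 5.35 × ln(763/277) = 5.35 × ln(2.75451) = 5.35 × 1.01324 = 5.4208 W/m².
ΔT = λ ΔF = 0.52 × 5.42 = 2.8184 K.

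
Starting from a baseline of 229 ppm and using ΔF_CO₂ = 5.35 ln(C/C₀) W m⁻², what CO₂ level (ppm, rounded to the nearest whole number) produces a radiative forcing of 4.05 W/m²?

Set 5.35 ln(C/229) = 4.05, so ln(C/229) = 4.05/5.35 = 0.75701.
Then C/229 = e^0.75701 = 2.13189, giving C = 229 × 2.13189 = 488.20 ppm.

C ≈ 488 ppm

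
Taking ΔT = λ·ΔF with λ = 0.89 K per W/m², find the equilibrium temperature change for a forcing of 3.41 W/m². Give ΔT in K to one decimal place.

ΔT = 3.0 K

ΔT = λ ΔF = 0.89 × 3.41 = 3.0349 K.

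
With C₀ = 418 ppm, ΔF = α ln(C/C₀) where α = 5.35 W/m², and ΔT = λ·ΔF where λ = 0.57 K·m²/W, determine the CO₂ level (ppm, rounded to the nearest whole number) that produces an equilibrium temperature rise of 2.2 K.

Required forcing: ΔF = ΔT/λ = 2.2/0.57 = 3.8596 W/m².
Then ln(C/418) = ΔF/5.35 = 3.8596/5.35 = 0.72142.
So C = 418 × e^0.72142 = 418 × 2.05735 = 859.97 ppm.

C ≈ 860 ppm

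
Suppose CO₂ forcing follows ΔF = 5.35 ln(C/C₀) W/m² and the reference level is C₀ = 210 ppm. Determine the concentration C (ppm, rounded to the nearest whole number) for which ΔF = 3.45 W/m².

Set 5.35 ln(C/210) = 3.45, so ln(C/210) = 3.45/5.35 = 0.64486.
Then C/210 = e^0.64486 = 1.90572, giving C = 210 × 1.90572 = 400.20 ppm.

C ≈ 400 ppm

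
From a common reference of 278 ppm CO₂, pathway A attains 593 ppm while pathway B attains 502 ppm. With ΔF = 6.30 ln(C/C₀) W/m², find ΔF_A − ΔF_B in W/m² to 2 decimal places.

ΔF_A = 6.30 ln(593/278) = 6.30 × 0.75757 = 4.7727 W/m².
ΔF_B = 6.30 ln(502/278) = 6.30 × 0.59098 = 3.7232 W/m².
Difference: 4.7727 − 3.7232 = 1.0495 W/m².
(Equivalently, ΔF_A − ΔF_B = 6.30 ln(593/502) = 6.30 × 0.16659 = 1.0495 W/m².)

ΔF_A − ΔF_B = 1.05 W/m²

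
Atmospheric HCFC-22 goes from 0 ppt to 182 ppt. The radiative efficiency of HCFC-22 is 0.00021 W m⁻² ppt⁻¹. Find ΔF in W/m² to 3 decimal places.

ΔF = 0.038 W/m²

HCFC-22: ΔF = 0.00021 × (182 − 0) = 0.00021 × 182 = 0.0382 W/m².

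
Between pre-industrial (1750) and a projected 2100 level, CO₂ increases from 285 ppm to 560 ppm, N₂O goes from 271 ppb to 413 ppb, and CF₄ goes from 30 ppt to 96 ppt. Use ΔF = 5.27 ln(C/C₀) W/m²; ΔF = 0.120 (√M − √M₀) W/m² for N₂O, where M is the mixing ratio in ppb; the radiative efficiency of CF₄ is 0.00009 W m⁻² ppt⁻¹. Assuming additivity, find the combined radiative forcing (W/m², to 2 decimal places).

CO₂: 5.27 × ln(560/285) = 5.27 × ln(1.96491) = 5.27 × 0.67545 = 3.5596 W/m².
N₂O: 0.120 × (√413 − √271) = 0.120 × (20.3224 − 16.4621) = 0.120 × 3.8603 = 0.4632 W/m².
CF₄: ΔF = 0.00009 × (96 − 30) = 0.00009 × 66 = 0.0059 W/m².
Total ΔF = 3.5596 + 0.4632 + 0.0059 = 4.0287 W/m².

ΔF = 4.03 W/m²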